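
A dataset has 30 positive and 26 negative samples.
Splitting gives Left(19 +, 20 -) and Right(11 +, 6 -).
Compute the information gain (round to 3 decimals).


H(parent) = 0.9963. H(left) = 0.9995, H(right) = 0.9367. Weighted = (39/56)*0.9995 + (17/56)*0.9367 = 0.9804. IG = 0.9963 - 0.9804 = 0.0159, which rounds to 0.016.

0.016


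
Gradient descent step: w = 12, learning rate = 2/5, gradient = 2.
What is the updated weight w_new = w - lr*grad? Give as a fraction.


w_new = 12 - 2/5 * 2 = 12 - 4/5 = 56/5.

56/5


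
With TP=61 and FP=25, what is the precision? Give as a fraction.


Precision = TP / (TP + FP) = 61 / 86 = 61/86.

61/86


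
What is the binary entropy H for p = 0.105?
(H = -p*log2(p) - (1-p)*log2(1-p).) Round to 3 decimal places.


H = -0.105*log2(0.105) - 0.895*log2(0.895) = 0.485.

0.485


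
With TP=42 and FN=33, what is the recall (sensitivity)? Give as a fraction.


Recall = TP / (TP + FN) = 42 / 75 = 14/25.

14/25


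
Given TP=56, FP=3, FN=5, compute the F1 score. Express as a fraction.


Precision = 56/59 = 56/59. Recall = 56/61 = 56/61. F1 = 2*P*R/(P+R) = 14/15.

14/15


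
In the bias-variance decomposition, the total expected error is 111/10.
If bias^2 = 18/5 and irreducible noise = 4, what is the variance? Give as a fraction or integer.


Total error = bias^2 + variance + irreducible noise. So variance = 111/10 - 18/5 - 4 = 7/2.

7/2


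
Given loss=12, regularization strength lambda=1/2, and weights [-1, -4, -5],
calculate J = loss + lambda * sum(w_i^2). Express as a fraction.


L2 sq norm = sum(w^2) = 42. J = 12 + 1/2 * 42 = 33.

33


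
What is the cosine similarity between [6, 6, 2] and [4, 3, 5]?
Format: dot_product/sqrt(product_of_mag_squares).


dot = 52. |a|^2 = 76, |b|^2 = 50. cos = 52/sqrt(3800).

52/sqrt(3800)


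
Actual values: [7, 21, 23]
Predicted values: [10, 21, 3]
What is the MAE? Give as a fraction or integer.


MAE = (1/3) * (|7-10|=3 + |21-21|=0 + |23-3|=20). Sum = 23. MAE = 23/3.

23/3


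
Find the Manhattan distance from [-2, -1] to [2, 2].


d = sum of absolute differences: |-2-2|=4 + |-1-2|=3 = 7.

7


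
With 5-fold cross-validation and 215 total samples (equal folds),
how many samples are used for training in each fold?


Each validation fold has 215/5 = 43 samples. Training set = 215 - 43 = 172.

172


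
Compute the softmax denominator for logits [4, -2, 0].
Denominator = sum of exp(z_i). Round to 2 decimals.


Denom = e^4=54.5982 + e^-2=0.1353 + e^0=1.0000. Sum = 55.7335, which rounds to 55.73.

55.73


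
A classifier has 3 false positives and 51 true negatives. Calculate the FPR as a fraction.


FPR = FP / (FP + TN) = 3 / 54 = 1/18.

1/18


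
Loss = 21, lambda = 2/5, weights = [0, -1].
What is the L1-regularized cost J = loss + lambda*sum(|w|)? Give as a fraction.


L1 norm = sum(|w|) = 1. J = 21 + 2/5 * 1 = 107/5.

107/5


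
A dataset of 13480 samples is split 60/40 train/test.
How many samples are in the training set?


Test set = 13480 * 40% = 5392. Training set = 13480 - 5392 = 8088.

8088


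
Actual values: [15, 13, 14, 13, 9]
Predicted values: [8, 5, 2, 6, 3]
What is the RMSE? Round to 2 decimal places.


MSE = 68.4000. RMSE = sqrt(68.4000) = 8.27.

8.27


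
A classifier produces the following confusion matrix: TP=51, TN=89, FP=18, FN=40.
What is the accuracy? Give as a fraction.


Accuracy = (TP + TN) / (TP + TN + FP + FN) = (51 + 89) / 198 = 70/99.

70/99


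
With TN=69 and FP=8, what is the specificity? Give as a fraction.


Specificity = TN / (TN + FP) = 69 / 77 = 69/77.

69/77


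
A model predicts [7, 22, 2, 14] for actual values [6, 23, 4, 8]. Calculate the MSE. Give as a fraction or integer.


MSE = (1/4) * ((6-7)^2=1 + (23-22)^2=1 + (4-2)^2=4 + (8-14)^2=36). Sum = 42. MSE = 21/2.

21/2


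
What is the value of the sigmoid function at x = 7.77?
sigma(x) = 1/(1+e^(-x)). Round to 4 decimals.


sigma(7.77) = 1/(1+e^(-7.77)) = 1/(1+0.000422) = 1/1.000422 = 0.9996.

0.9996


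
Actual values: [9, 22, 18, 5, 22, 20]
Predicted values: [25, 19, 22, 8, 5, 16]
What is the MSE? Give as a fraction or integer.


MSE = (1/6) * ((9-25)^2=256 + (22-19)^2=9 + (18-22)^2=16 + (5-8)^2=9 + (22-5)^2=289 + (20-16)^2=16). Sum = 595. MSE = 595/6.

595/6


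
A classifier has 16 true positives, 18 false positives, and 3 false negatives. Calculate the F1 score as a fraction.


Precision = 16/34 = 8/17. Recall = 16/19 = 16/19. F1 = 2*P*R/(P+R) = 32/53.

32/53


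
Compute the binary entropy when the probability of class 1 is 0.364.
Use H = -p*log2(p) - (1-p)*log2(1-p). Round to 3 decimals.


H = -0.364*log2(0.364) - 0.636*log2(0.636) = 0.946.

0.946


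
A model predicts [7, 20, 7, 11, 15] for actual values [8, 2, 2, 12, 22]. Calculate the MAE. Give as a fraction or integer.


MAE = (1/5) * (|8-7|=1 + |2-20|=18 + |2-7|=5 + |12-11|=1 + |22-15|=7). Sum = 32. MAE = 32/5.

32/5


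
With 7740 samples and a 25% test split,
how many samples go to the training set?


Test set = 7740 * 25% = 1935. Training set = 7740 - 1935 = 5805.

5805


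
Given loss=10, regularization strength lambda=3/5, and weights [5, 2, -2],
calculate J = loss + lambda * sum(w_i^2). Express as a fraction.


L2 sq norm = sum(w^2) = 33. J = 10 + 3/5 * 33 = 149/5.

149/5


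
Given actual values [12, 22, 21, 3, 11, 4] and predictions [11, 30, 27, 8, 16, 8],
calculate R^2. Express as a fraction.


Mean(y) = 73/6. SS_res = 167. SS_tot = 1961/6. R^2 = 1 - 167/(1961/6) = 959/1961.

959/1961


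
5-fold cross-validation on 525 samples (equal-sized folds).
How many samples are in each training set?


Each validation fold has 525/5 = 105 samples. Training set = 525 - 105 = 420.

420


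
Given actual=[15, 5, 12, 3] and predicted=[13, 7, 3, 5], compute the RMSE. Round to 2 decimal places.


MSE = 23.2500. RMSE = sqrt(23.2500) = 4.82.

4.82


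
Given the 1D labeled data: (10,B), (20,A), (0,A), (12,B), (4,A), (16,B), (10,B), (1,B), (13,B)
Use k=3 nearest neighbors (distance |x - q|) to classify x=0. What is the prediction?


Distances: |10-0|=10, |20-0|=20, |0-0|=0, |12-0|=12, |4-0|=4, |16-0|=16, |10-0|=10, |1-0|=1, |13-0|=13. 3 nearest: (0,A), (1,B), (4,A). Counts: {'A': 2, 'B': 1}. Majority class: A.

A


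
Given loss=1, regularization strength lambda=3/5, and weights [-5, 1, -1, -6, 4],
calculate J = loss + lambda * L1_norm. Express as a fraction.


L1 norm = sum(|w|) = 17. J = 1 + 3/5 * 17 = 56/5.

56/5


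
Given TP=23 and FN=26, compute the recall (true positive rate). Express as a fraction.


Recall = TP / (TP + FN) = 23 / 49 = 23/49.

23/49


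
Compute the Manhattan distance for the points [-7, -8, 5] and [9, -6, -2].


d = sum of absolute differences: |-7-9|=16 + |-8--6|=2 + |5--2|=7 = 25.

25


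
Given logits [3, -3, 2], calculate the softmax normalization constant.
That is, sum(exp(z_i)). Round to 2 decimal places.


Denom = e^3=20.0855 + e^-3=0.0498 + e^2=7.3891. Sum = 27.5244, which rounds to 27.52.

27.52


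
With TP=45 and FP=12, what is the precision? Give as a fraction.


Precision = TP / (TP + FP) = 45 / 57 = 15/19.

15/19


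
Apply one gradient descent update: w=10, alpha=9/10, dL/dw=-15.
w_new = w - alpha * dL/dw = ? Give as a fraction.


w_new = 10 - 9/10 * -15 = 10 - -27/2 = 47/2.

47/2


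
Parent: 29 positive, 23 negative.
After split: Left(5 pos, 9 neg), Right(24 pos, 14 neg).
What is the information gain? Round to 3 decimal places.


H(parent) = 0.9904. H(left) = 0.9403, H(right) = 0.9495. Weighted = (14/52)*0.9403 + (38/52)*0.9495 = 0.9470. IG = 0.9904 - 0.9470 = 0.0434, which rounds to 0.043.

0.043


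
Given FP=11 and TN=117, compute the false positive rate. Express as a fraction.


FPR = FP / (FP + TN) = 11 / 128 = 11/128.

11/128


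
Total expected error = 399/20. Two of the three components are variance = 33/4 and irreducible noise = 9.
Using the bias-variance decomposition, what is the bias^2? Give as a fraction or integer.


Total error = bias^2 + variance + irreducible noise. So bias^2 = 399/20 - 33/4 - 9 = 27/10.

27/10


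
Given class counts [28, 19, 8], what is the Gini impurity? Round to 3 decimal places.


Total = 55. Proportions: 28/55, 19/55, 8/55. sum(p_i^2) = 0.3997. Gini = 1 - 0.3997 = 0.6003, which rounds to 0.600.

0.600


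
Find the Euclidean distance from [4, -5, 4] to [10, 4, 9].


d = sqrt(sum of squared differences). (4-10)^2=36, (-5-4)^2=81, (4-9)^2=25. Sum = 142.

sqrt(142)


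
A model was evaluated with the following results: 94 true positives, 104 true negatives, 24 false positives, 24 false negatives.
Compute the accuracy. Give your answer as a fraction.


Accuracy = (TP + TN) / (TP + TN + FP + FN) = (94 + 104) / 246 = 33/41.

33/41


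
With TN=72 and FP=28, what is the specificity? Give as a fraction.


Specificity = TN / (TN + FP) = 72 / 100 = 18/25.

18/25


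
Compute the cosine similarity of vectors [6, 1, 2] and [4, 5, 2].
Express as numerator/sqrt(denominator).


dot = 33. |a|^2 = 41, |b|^2 = 45. cos = 33/sqrt(1845).

33/sqrt(1845)


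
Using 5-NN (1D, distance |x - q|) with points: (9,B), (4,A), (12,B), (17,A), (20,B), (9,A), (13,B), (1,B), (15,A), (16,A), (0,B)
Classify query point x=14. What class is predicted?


Distances: |9-14|=5, |4-14|=10, |12-14|=2, |17-14|=3, |20-14|=6, |9-14|=5, |13-14|=1, |1-14|=13, |15-14|=1, |16-14|=2, |0-14|=14. 5 nearest: (15,A), (13,B), (16,A), (12,B), (17,A). Counts: {'A': 3, 'B': 2}. Majority class: A.

A


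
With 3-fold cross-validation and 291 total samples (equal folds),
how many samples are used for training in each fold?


Each validation fold has 291/3 = 97 samples. Training set = 291 - 97 = 194.

194


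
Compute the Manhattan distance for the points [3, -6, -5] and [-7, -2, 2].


d = sum of absolute differences: |3--7|=10 + |-6--2|=4 + |-5-2|=7 = 21.

21


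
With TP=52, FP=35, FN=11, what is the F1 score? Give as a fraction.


Precision = 52/87 = 52/87. Recall = 52/63 = 52/63. F1 = 2*P*R/(P+R) = 52/75.

52/75


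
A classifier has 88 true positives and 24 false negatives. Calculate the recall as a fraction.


Recall = TP / (TP + FN) = 88 / 112 = 11/14.

11/14


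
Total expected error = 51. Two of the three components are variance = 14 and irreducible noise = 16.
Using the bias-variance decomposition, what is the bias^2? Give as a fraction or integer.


Total error = bias^2 + variance + irreducible noise. So bias^2 = 51 - 14 - 16 = 21.

21


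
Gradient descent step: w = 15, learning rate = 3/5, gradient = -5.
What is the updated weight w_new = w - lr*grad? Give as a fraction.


w_new = 15 - 3/5 * -5 = 15 - -3 = 18.

18


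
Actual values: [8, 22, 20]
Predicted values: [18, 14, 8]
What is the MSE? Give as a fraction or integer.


MSE = (1/3) * ((8-18)^2=100 + (22-14)^2=64 + (20-8)^2=144). Sum = 308. MSE = 308/3.

308/3


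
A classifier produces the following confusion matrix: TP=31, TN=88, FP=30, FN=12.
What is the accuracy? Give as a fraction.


Accuracy = (TP + TN) / (TP + TN + FP + FN) = (31 + 88) / 161 = 17/23.

17/23


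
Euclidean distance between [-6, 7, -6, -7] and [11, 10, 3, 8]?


d = sqrt(sum of squared differences). (-6-11)^2=289, (7-10)^2=9, (-6-3)^2=81, (-7-8)^2=225. Sum = 604.

sqrt(604)


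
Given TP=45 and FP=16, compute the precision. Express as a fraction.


Precision = TP / (TP + FP) = 45 / 61 = 45/61.

45/61


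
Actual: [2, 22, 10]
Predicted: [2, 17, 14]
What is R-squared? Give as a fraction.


Mean(y) = 34/3. SS_res = 41. SS_tot = 608/3. R^2 = 1 - 41/(608/3) = 485/608.

485/608


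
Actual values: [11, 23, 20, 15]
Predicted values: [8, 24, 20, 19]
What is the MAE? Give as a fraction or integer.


MAE = (1/4) * (|11-8|=3 + |23-24|=1 + |20-20|=0 + |15-19|=4). Sum = 8. MAE = 2.

2


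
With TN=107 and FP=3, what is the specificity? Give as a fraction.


Specificity = TN / (TN + FP) = 107 / 110 = 107/110.

107/110


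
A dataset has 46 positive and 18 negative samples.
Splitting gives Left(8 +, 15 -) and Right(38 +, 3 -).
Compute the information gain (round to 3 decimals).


H(parent) = 0.8571. H(left) = 0.9321, H(right) = 0.3776. Weighted = (23/64)*0.9321 + (41/64)*0.3776 = 0.5769. IG = 0.8571 - 0.5769 = 0.2802, which rounds to 0.280.

0.280


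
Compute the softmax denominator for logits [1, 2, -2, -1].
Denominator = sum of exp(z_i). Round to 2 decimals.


Denom = e^1=2.7183 + e^2=7.3891 + e^-2=0.1353 + e^-1=0.3679. Sum = 10.6106, which rounds to 10.61.

10.61


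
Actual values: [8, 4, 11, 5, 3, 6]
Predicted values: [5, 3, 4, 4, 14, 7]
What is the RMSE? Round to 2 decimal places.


MSE = 30.3333. RMSE = sqrt(30.3333) = 5.51.

5.51


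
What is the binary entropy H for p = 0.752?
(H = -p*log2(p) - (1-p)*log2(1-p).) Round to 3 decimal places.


H = -0.752*log2(0.752) - 0.248*log2(0.248) = 0.808.

0.808


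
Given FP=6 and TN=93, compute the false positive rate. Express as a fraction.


FPR = FP / (FP + TN) = 6 / 99 = 2/33.

2/33


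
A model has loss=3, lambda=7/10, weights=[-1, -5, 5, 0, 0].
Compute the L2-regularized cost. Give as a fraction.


L2 sq norm = sum(w^2) = 51. J = 3 + 7/10 * 51 = 387/10.

387/10


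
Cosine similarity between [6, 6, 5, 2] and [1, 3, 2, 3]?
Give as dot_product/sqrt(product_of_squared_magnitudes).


dot = 40. |a|^2 = 101, |b|^2 = 23. cos = 40/sqrt(2323).

40/sqrt(2323)


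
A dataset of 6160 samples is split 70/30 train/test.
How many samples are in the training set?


Test set = 6160 * 30% = 1848. Training set = 6160 - 1848 = 4312.

4312


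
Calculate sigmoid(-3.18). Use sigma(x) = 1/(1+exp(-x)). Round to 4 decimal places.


sigma(-3.18) = 1/(1+e^(3.18)) = 1/(1+24.046754) = 1/25.046754 = 0.0399.

0.0399


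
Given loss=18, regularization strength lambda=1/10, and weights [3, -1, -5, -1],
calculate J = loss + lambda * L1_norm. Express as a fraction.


L1 norm = sum(|w|) = 10. J = 18 + 1/10 * 10 = 19.

19


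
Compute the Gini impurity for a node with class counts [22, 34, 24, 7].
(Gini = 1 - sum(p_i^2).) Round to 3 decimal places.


Total = 87. Proportions: 22/87, 34/87, 24/87, 7/87. sum(p_i^2) = 0.2992. Gini = 1 - 0.2992 = 0.7008, which rounds to 0.701.

0.701


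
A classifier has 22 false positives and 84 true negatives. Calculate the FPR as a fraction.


FPR = FP / (FP + TN) = 22 / 106 = 11/53.

11/53


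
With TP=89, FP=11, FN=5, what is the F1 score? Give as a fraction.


Precision = 89/100 = 89/100. Recall = 89/94 = 89/94. F1 = 2*P*R/(P+R) = 89/97.

89/97


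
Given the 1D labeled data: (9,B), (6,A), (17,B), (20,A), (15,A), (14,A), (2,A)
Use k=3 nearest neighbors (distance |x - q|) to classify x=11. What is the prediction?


Distances: |9-11|=2, |6-11|=5, |17-11|=6, |20-11|=9, |15-11|=4, |14-11|=3, |2-11|=9. 3 nearest: (9,B), (14,A), (15,A). Counts: {'B': 1, 'A': 2}. Majority class: A.

A


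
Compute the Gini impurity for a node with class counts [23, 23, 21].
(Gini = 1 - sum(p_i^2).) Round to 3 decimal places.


Total = 67. Proportions: 23/67, 23/67, 21/67. sum(p_i^2) = 0.3339. Gini = 1 - 0.3339 = 0.6661, which rounds to 0.666.

0.666


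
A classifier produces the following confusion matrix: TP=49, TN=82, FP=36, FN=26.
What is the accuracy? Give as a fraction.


Accuracy = (TP + TN) / (TP + TN + FP + FN) = (49 + 82) / 193 = 131/193.

131/193


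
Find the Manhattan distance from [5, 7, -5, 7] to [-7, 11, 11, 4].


d = sum of absolute differences: |5--7|=12 + |7-11|=4 + |-5-11|=16 + |7-4|=3 = 35.

35


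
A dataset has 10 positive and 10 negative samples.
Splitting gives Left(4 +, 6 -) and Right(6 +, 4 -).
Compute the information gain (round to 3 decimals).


H(parent) = 1.0000. H(left) = 0.9710, H(right) = 0.9710. Weighted = (10/20)*0.9710 + (10/20)*0.9710 = 0.9710. IG = 1.0000 - 0.9710 = 0.0290, which rounds to 0.029.

0.029


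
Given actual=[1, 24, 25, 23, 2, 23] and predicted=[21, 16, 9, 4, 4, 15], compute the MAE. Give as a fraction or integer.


MAE = (1/6) * (|1-21|=20 + |24-16|=8 + |25-9|=16 + |23-4|=19 + |2-4|=2 + |23-15|=8). Sum = 73. MAE = 73/6.

73/6


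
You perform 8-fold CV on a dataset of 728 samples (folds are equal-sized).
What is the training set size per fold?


Each validation fold has 728/8 = 91 samples. Training set = 728 - 91 = 637.

637


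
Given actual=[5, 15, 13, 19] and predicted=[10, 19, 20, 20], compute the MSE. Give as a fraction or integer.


MSE = (1/4) * ((5-10)^2=25 + (15-19)^2=16 + (13-20)^2=49 + (19-20)^2=1). Sum = 91. MSE = 91/4.

91/4


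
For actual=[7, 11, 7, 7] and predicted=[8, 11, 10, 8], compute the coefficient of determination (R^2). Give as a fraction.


Mean(y) = 8. SS_res = 11. SS_tot = 12. R^2 = 1 - 11/(12) = 1/12.

1/12


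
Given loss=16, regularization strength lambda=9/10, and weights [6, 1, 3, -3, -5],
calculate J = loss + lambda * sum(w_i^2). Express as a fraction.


L2 sq norm = sum(w^2) = 80. J = 16 + 9/10 * 80 = 88.

88


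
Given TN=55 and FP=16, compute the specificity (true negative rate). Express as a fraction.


Specificity = TN / (TN + FP) = 55 / 71 = 55/71.

55/71


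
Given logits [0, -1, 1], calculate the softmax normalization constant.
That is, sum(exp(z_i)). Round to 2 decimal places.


Denom = e^0=1.0000 + e^-1=0.3679 + e^1=2.7183. Sum = 4.0862, which rounds to 4.09.

4.09


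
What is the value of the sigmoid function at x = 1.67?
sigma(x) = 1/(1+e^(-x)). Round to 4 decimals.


sigma(1.67) = 1/(1+e^(-1.67)) = 1/(1+0.188247) = 1/1.188247 = 0.8416.

0.8416


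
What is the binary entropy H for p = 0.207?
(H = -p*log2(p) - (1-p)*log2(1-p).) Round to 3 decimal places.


H = -0.207*log2(0.207) - 0.793*log2(0.793) = 0.736.

0.736


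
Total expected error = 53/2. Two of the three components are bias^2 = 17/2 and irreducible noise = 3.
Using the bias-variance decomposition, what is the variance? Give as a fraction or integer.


Total error = bias^2 + variance + irreducible noise. So variance = 53/2 - 17/2 - 3 = 15.

15


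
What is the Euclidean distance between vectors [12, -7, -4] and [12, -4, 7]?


d = sqrt(sum of squared differences). (12-12)^2=0, (-7--4)^2=9, (-4-7)^2=121. Sum = 130.

sqrt(130)


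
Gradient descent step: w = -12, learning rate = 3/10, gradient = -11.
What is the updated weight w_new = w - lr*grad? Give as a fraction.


w_new = -12 - 3/10 * -11 = -12 - -33/10 = -87/10.

-87/10


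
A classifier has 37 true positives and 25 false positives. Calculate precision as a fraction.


Precision = TP / (TP + FP) = 37 / 62 = 37/62.

37/62


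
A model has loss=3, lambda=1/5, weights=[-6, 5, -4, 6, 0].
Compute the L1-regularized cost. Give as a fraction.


L1 norm = sum(|w|) = 21. J = 3 + 1/5 * 21 = 36/5.

36/5


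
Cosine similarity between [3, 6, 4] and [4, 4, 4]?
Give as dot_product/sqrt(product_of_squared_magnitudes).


dot = 52. |a|^2 = 61, |b|^2 = 48. cos = 52/sqrt(2928).

52/sqrt(2928)


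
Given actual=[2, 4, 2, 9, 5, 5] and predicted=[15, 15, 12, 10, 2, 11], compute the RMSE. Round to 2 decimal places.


MSE = 72.6667. RMSE = sqrt(72.6667) = 8.52.

8.52


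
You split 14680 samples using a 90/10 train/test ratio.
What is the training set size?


Test set = 14680 * 10% = 1468. Training set = 14680 - 1468 = 13212.

13212


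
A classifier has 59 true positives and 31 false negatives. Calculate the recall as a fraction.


Recall = TP / (TP + FN) = 59 / 90 = 59/90.

59/90


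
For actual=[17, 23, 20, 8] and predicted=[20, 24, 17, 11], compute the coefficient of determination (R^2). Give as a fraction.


Mean(y) = 17. SS_res = 28. SS_tot = 126. R^2 = 1 - 28/(126) = 7/9.

7/9


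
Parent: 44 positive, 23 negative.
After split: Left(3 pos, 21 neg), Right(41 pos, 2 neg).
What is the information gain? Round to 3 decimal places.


H(parent) = 0.9279. H(left) = 0.5436, H(right) = 0.2714. Weighted = (24/67)*0.5436 + (43/67)*0.2714 = 0.3689. IG = 0.9279 - 0.3689 = 0.5590, which rounds to 0.559.

0.559


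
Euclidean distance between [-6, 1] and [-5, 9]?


d = sqrt(sum of squared differences). (-6--5)^2=1, (1-9)^2=64. Sum = 65.

sqrt(65)


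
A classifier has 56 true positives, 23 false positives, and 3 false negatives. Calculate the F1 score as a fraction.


Precision = 56/79 = 56/79. Recall = 56/59 = 56/59. F1 = 2*P*R/(P+R) = 56/69.

56/69


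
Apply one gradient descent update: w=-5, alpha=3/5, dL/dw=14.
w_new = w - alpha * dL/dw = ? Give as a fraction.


w_new = -5 - 3/5 * 14 = -5 - 42/5 = -67/5.

-67/5


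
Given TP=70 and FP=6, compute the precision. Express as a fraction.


Precision = TP / (TP + FP) = 70 / 76 = 35/38.

35/38


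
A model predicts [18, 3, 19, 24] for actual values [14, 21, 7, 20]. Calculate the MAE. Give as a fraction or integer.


MAE = (1/4) * (|14-18|=4 + |21-3|=18 + |7-19|=12 + |20-24|=4). Sum = 38. MAE = 19/2.

19/2


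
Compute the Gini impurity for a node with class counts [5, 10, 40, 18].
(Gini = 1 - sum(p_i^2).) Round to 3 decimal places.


Total = 73. Proportions: 5/73, 10/73, 40/73, 18/73. sum(p_i^2) = 0.3845. Gini = 1 - 0.3845 = 0.6155, which rounds to 0.616.

0.616


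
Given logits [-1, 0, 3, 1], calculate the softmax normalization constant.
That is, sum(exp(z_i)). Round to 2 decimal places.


Denom = e^-1=0.3679 + e^0=1.0000 + e^3=20.0855 + e^1=2.7183. Sum = 24.1717, which rounds to 24.17.

24.17


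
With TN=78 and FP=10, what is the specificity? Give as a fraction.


Specificity = TN / (TN + FP) = 78 / 88 = 39/44.

39/44


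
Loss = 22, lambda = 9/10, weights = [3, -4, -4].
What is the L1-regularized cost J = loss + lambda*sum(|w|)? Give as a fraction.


L1 norm = sum(|w|) = 11. J = 22 + 9/10 * 11 = 319/10.

319/10


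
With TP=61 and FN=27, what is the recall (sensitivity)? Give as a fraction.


Recall = TP / (TP + FN) = 61 / 88 = 61/88.

61/88


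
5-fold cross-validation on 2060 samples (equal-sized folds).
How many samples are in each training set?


Each validation fold has 2060/5 = 412 samples. Training set = 2060 - 412 = 1648.

1648


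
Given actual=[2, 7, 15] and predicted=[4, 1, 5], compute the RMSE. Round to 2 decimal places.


MSE = 46.6667. RMSE = sqrt(46.6667) = 6.83.

6.83


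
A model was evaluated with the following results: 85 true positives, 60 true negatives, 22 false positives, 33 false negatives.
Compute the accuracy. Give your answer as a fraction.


Accuracy = (TP + TN) / (TP + TN + FP + FN) = (85 + 60) / 200 = 29/40.

29/40


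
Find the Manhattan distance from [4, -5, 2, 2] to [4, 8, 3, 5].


d = sum of absolute differences: |4-4|=0 + |-5-8|=13 + |2-3|=1 + |2-5|=3 = 17.

17


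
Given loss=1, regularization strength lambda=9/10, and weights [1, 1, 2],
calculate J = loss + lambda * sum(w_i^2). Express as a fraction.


L2 sq norm = sum(w^2) = 6. J = 1 + 9/10 * 6 = 32/5.

32/5


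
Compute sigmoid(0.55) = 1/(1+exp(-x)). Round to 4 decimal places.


sigma(0.55) = 1/(1+e^(-0.55)) = 1/(1+0.576950) = 1/1.576950 = 0.6341.

0.6341


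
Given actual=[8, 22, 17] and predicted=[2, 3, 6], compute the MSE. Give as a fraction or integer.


MSE = (1/3) * ((8-2)^2=36 + (22-3)^2=361 + (17-6)^2=121). Sum = 518. MSE = 518/3.

518/3


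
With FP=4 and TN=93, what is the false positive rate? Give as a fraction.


FPR = FP / (FP + TN) = 4 / 97 = 4/97.

4/97


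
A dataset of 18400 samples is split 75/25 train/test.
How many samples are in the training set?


Test set = 18400 * 25% = 4600. Training set = 18400 - 4600 = 13800.

13800


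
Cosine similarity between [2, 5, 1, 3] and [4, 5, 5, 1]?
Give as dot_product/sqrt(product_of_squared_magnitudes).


dot = 41. |a|^2 = 39, |b|^2 = 67. cos = 41/sqrt(2613).

41/sqrt(2613)


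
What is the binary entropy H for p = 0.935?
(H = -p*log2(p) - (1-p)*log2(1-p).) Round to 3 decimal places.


H = -0.935*log2(0.935) - 0.065*log2(0.065) = 0.347.

0.347


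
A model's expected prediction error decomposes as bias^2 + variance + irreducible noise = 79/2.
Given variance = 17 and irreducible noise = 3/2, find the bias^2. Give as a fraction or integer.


Total error = bias^2 + variance + irreducible noise. So bias^2 = 79/2 - 17 - 3/2 = 21.

21


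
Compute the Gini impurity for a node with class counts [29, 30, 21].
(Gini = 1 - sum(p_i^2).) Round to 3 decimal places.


Total = 80. Proportions: 29/80, 30/80, 21/80. sum(p_i^2) = 0.3409. Gini = 1 - 0.3409 = 0.6591, which rounds to 0.659.

0.659


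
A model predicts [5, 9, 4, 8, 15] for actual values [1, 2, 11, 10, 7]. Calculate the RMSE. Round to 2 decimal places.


MSE = 36.4000. RMSE = sqrt(36.4000) = 6.03.

6.03


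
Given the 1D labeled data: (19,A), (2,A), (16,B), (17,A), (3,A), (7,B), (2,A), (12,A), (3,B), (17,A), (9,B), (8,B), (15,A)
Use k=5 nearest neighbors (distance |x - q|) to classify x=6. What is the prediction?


Distances: |19-6|=13, |2-6|=4, |16-6|=10, |17-6|=11, |3-6|=3, |7-6|=1, |2-6|=4, |12-6|=6, |3-6|=3, |17-6|=11, |9-6|=3, |8-6|=2, |15-6|=9. 5 nearest: (7,B), (8,B), (3,A), (3,B), (9,B). Counts: {'B': 4, 'A': 1}. Majority class: B.

B


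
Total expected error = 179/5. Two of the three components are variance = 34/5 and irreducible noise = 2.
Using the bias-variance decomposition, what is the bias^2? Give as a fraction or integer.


Total error = bias^2 + variance + irreducible noise. So bias^2 = 179/5 - 34/5 - 2 = 27.

27


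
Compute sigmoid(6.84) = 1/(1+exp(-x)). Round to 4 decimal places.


sigma(6.84) = 1/(1+e^(-6.84)) = 1/(1+0.001070) = 1/1.001070 = 0.9989.

0.9989


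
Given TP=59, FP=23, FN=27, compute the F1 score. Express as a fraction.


Precision = 59/82 = 59/82. Recall = 59/86 = 59/86. F1 = 2*P*R/(P+R) = 59/84.

59/84


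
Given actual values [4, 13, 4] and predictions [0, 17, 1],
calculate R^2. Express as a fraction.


Mean(y) = 7. SS_res = 41. SS_tot = 54. R^2 = 1 - 41/(54) = 13/54.

13/54


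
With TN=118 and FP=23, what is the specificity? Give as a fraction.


Specificity = TN / (TN + FP) = 118 / 141 = 118/141.

118/141


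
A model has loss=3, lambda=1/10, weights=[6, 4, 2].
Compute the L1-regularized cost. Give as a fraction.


L1 norm = sum(|w|) = 12. J = 3 + 1/10 * 12 = 21/5.

21/5


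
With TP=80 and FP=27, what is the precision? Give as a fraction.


Precision = TP / (TP + FP) = 80 / 107 = 80/107.

80/107


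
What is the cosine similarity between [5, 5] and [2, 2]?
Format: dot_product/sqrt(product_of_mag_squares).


dot = 20. |a|^2 = 50, |b|^2 = 8. cos = 20/sqrt(400).

20/sqrt(400)


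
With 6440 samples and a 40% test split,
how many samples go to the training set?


Test set = 6440 * 40% = 2576. Training set = 6440 - 2576 = 3864.

3864


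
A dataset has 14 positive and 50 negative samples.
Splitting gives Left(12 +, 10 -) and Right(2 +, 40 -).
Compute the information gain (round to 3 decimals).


H(parent) = 0.7579. H(left) = 0.9940, H(right) = 0.2762. Weighted = (22/64)*0.9940 + (42/64)*0.2762 = 0.5229. IG = 0.7579 - 0.5229 = 0.2350, which rounds to 0.235.

0.235


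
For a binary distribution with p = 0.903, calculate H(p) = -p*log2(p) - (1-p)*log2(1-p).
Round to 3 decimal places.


H = -0.903*log2(0.903) - 0.097*log2(0.097) = 0.459.

0.459


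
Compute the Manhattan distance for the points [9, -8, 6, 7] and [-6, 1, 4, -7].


d = sum of absolute differences: |9--6|=15 + |-8-1|=9 + |6-4|=2 + |7--7|=14 = 40.

40


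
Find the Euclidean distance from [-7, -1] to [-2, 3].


d = sqrt(sum of squared differences). (-7--2)^2=25, (-1-3)^2=16. Sum = 41.

sqrt(41)


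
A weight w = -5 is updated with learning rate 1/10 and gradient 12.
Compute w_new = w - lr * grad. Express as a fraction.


w_new = -5 - 1/10 * 12 = -5 - 6/5 = -31/5.

-31/5


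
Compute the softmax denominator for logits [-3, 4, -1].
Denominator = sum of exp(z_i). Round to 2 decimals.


Denom = e^-3=0.0498 + e^4=54.5982 + e^-1=0.3679. Sum = 55.0159, which rounds to 55.02.

55.02


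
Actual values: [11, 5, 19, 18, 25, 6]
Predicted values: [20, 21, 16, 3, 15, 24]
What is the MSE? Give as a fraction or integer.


MSE = (1/6) * ((11-20)^2=81 + (5-21)^2=256 + (19-16)^2=9 + (18-3)^2=225 + (25-15)^2=100 + (6-24)^2=324). Sum = 995. MSE = 995/6.

995/6


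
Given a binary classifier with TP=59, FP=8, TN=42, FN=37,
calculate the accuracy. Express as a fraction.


Accuracy = (TP + TN) / (TP + TN + FP + FN) = (59 + 42) / 146 = 101/146.

101/146


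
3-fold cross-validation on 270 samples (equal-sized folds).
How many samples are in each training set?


Each validation fold has 270/3 = 90 samples. Training set = 270 - 90 = 180.

180


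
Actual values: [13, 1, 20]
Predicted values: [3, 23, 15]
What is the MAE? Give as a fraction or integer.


MAE = (1/3) * (|13-3|=10 + |1-23|=22 + |20-15|=5). Sum = 37. MAE = 37/3.

37/3


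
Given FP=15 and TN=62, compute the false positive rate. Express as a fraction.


FPR = FP / (FP + TN) = 15 / 77 = 15/77.

15/77


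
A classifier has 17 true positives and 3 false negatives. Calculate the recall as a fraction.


Recall = TP / (TP + FN) = 17 / 20 = 17/20.

17/20


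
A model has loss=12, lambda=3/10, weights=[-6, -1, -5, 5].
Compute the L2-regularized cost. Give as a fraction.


L2 sq norm = sum(w^2) = 87. J = 12 + 3/10 * 87 = 381/10.

381/10


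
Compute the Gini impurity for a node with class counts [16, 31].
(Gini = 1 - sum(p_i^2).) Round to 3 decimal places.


Total = 47. Proportions: 16/47, 31/47. sum(p_i^2) = 0.5509. Gini = 1 - 0.5509 = 0.4491, which rounds to 0.449.

0.449


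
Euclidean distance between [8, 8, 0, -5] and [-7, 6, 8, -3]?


d = sqrt(sum of squared differences). (8--7)^2=225, (8-6)^2=4, (0-8)^2=64, (-5--3)^2=4. Sum = 297.

sqrt(297)


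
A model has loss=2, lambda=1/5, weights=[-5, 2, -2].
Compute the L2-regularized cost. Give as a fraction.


L2 sq norm = sum(w^2) = 33. J = 2 + 1/5 * 33 = 43/5.

43/5


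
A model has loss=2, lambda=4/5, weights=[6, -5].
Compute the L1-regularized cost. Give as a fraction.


L1 norm = sum(|w|) = 11. J = 2 + 4/5 * 11 = 54/5.

54/5


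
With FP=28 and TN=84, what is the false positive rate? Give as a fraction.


FPR = FP / (FP + TN) = 28 / 112 = 1/4.

1/4


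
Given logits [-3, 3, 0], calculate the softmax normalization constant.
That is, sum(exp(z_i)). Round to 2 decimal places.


Denom = e^-3=0.0498 + e^3=20.0855 + e^0=1.0000. Sum = 21.1353, which rounds to 21.14.

21.14


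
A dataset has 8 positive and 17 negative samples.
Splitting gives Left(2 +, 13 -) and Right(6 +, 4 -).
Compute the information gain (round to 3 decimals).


H(parent) = 0.9044. H(left) = 0.5665, H(right) = 0.9710. Weighted = (15/25)*0.5665 + (10/25)*0.9710 = 0.7283. IG = 0.9044 - 0.7283 = 0.1761, which rounds to 0.176.

0.176


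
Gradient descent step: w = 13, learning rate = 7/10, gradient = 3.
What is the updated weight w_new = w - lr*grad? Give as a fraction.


w_new = 13 - 7/10 * 3 = 13 - 21/10 = 109/10.

109/10


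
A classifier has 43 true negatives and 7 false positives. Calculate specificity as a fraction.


Specificity = TN / (TN + FP) = 43 / 50 = 43/50.

43/50


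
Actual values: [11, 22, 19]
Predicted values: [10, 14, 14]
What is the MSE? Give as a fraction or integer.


MSE = (1/3) * ((11-10)^2=1 + (22-14)^2=64 + (19-14)^2=25). Sum = 90. MSE = 30.

30


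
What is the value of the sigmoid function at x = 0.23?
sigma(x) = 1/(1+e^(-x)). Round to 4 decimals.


sigma(0.23) = 1/(1+e^(-0.23)) = 1/(1+0.794534) = 1/1.794534 = 0.5572.

0.5572


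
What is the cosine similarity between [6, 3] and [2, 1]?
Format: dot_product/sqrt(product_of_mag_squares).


dot = 15. |a|^2 = 45, |b|^2 = 5. cos = 15/sqrt(225).

15/sqrt(225)


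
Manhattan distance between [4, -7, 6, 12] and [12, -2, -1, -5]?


d = sum of absolute differences: |4-12|=8 + |-7--2|=5 + |6--1|=7 + |12--5|=17 = 37.

37


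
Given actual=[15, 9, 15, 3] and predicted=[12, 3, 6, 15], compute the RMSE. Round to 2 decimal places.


MSE = 67.5000. RMSE = sqrt(67.5000) = 8.22.

8.22


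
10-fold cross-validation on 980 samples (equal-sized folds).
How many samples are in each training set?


Each validation fold has 980/10 = 98 samples. Training set = 980 - 98 = 882.

882


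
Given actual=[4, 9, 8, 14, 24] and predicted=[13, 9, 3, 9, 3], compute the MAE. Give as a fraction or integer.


MAE = (1/5) * (|4-13|=9 + |9-9|=0 + |8-3|=5 + |14-9|=5 + |24-3|=21). Sum = 40. MAE = 8.

8


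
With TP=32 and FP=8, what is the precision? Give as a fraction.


Precision = TP / (TP + FP) = 32 / 40 = 4/5.

4/5


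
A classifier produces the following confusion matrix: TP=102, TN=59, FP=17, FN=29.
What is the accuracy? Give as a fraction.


Accuracy = (TP + TN) / (TP + TN + FP + FN) = (102 + 59) / 207 = 7/9.

7/9


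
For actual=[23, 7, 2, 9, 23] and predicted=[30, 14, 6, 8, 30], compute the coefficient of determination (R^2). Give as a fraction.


Mean(y) = 64/5. SS_res = 164. SS_tot = 1864/5. R^2 = 1 - 164/(1864/5) = 261/466.

261/466


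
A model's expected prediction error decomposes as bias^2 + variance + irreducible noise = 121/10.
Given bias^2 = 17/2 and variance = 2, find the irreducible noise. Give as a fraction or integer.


Total error = bias^2 + variance + irreducible noise. So irreducible noise = 121/10 - 17/2 - 2 = 8/5.

8/5


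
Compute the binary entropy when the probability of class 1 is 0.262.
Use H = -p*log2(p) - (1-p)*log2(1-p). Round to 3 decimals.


H = -0.262*log2(0.262) - 0.738*log2(0.738) = 0.830.

0.830


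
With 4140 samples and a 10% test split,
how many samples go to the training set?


Test set = 4140 * 10% = 414. Training set = 4140 - 414 = 3726.

3726


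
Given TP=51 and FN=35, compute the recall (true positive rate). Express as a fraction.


Recall = TP / (TP + FN) = 51 / 86 = 51/86.

51/86


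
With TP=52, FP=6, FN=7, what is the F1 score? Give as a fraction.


Precision = 52/58 = 26/29. Recall = 52/59 = 52/59. F1 = 2*P*R/(P+R) = 8/9.

8/9


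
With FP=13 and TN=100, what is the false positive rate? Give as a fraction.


FPR = FP / (FP + TN) = 13 / 113 = 13/113.

13/113


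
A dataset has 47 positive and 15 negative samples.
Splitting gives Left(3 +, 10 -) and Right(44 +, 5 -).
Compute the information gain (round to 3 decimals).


H(parent) = 0.7982. H(left) = 0.7793, H(right) = 0.4754. Weighted = (13/62)*0.7793 + (49/62)*0.4754 = 0.5391. IG = 0.7982 - 0.5391 = 0.2591, which rounds to 0.259.

0.259


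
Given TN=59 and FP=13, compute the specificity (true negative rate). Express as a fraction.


Specificity = TN / (TN + FP) = 59 / 72 = 59/72.

59/72


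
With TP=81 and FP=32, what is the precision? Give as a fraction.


Precision = TP / (TP + FP) = 81 / 113 = 81/113.

81/113


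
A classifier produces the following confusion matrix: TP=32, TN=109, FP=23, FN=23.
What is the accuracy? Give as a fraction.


Accuracy = (TP + TN) / (TP + TN + FP + FN) = (32 + 109) / 187 = 141/187.

141/187


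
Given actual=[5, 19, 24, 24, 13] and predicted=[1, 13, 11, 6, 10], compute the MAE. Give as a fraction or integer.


MAE = (1/5) * (|5-1|=4 + |19-13|=6 + |24-11|=13 + |24-6|=18 + |13-10|=3). Sum = 44. MAE = 44/5.

44/5


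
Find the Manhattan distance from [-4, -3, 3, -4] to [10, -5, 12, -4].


d = sum of absolute differences: |-4-10|=14 + |-3--5|=2 + |3-12|=9 + |-4--4|=0 = 25.

25


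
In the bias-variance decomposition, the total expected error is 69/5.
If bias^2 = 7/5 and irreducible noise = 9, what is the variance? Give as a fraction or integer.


Total error = bias^2 + variance + irreducible noise. So variance = 69/5 - 7/5 - 9 = 17/5.

17/5


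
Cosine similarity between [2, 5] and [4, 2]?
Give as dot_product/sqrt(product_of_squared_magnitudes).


dot = 18. |a|^2 = 29, |b|^2 = 20. cos = 18/sqrt(580).

18/sqrt(580)


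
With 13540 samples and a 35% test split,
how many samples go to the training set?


Test set = 13540 * 35% = 4739. Training set = 13540 - 4739 = 8801.

8801


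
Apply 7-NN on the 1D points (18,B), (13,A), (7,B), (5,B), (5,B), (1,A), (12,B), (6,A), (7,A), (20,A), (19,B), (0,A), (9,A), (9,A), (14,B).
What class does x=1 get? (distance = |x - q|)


Distances: |18-1|=17, |13-1|=12, |7-1|=6, |5-1|=4, |5-1|=4, |1-1|=0, |12-1|=11, |6-1|=5, |7-1|=6, |20-1|=19, |19-1|=18, |0-1|=1, |9-1|=8, |9-1|=8, |14-1|=13. 7 nearest: (1,A), (0,A), (5,B), (5,B), (6,A), (7,A), (7,B). Counts: {'A': 4, 'B': 3}. Majority class: A.

A


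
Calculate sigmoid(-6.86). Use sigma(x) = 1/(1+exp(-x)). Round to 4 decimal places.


sigma(-6.86) = 1/(1+e^(6.86)) = 1/(1+953.367067) = 1/954.367067 = 0.0010.

0.0010


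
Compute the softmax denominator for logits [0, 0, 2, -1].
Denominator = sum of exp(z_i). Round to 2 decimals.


Denom = e^0=1.0000 + e^0=1.0000 + e^2=7.3891 + e^-1=0.3679. Sum = 9.7570, which rounds to 9.76.

9.76


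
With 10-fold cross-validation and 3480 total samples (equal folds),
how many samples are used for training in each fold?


Each validation fold has 3480/10 = 348 samples. Training set = 3480 - 348 = 3132.

3132


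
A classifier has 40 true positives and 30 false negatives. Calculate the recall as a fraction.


Recall = TP / (TP + FN) = 40 / 70 = 4/7.

4/7


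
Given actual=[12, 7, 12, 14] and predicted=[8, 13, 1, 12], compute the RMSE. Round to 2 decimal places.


MSE = 44.2500. RMSE = sqrt(44.2500) = 6.65.

6.65


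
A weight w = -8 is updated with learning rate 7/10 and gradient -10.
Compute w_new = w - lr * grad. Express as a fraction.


w_new = -8 - 7/10 * -10 = -8 - -7 = -1.

-1


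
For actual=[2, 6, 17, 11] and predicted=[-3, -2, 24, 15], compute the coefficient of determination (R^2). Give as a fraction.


Mean(y) = 9. SS_res = 154. SS_tot = 126. R^2 = 1 - 154/(126) = -2/9.

-2/9


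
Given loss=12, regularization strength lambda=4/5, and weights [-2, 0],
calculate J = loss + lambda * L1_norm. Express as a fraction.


L1 norm = sum(|w|) = 2. J = 12 + 4/5 * 2 = 68/5.

68/5


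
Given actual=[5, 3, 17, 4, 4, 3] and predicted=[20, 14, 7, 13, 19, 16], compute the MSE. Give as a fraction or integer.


MSE = (1/6) * ((5-20)^2=225 + (3-14)^2=121 + (17-7)^2=100 + (4-13)^2=81 + (4-19)^2=225 + (3-16)^2=169). Sum = 921. MSE = 307/2.

307/2


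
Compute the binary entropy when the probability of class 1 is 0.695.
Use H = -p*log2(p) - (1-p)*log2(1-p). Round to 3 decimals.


H = -0.695*log2(0.695) - 0.305*log2(0.305) = 0.887.

0.887


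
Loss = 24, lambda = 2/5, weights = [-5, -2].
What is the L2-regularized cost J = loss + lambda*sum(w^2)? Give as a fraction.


L2 sq norm = sum(w^2) = 29. J = 24 + 2/5 * 29 = 178/5.

178/5


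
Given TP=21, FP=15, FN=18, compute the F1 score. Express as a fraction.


Precision = 21/36 = 7/12. Recall = 21/39 = 7/13. F1 = 2*P*R/(P+R) = 14/25.

14/25


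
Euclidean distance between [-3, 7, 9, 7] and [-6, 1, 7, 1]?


d = sqrt(sum of squared differences). (-3--6)^2=9, (7-1)^2=36, (9-7)^2=4, (7-1)^2=36. Sum = 85.

sqrt(85)


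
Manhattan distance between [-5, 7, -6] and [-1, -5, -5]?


d = sum of absolute differences: |-5--1|=4 + |7--5|=12 + |-6--5|=1 = 17.

17


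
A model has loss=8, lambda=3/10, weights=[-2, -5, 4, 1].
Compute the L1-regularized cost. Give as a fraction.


L1 norm = sum(|w|) = 12. J = 8 + 3/10 * 12 = 58/5.

58/5


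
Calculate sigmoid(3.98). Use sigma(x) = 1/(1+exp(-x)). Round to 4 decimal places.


sigma(3.98) = 1/(1+e^(-3.98)) = 1/(1+0.018686) = 1/1.018686 = 0.9817.

0.9817
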